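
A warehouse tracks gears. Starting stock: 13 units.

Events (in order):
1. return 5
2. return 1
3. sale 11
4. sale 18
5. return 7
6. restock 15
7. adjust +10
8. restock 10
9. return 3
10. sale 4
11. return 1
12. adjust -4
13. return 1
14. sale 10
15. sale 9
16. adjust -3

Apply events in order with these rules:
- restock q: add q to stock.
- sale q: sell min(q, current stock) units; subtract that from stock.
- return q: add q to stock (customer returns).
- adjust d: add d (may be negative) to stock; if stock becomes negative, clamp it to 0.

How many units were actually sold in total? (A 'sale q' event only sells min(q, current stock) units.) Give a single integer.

Answer: 42

Derivation:
Processing events:
Start: stock = 13
  Event 1 (return 5): 13 + 5 = 18
  Event 2 (return 1): 18 + 1 = 19
  Event 3 (sale 11): sell min(11,19)=11. stock: 19 - 11 = 8. total_sold = 11
  Event 4 (sale 18): sell min(18,8)=8. stock: 8 - 8 = 0. total_sold = 19
  Event 5 (return 7): 0 + 7 = 7
  Event 6 (restock 15): 7 + 15 = 22
  Event 7 (adjust +10): 22 + 10 = 32
  Event 8 (restock 10): 32 + 10 = 42
  Event 9 (return 3): 42 + 3 = 45
  Event 10 (sale 4): sell min(4,45)=4. stock: 45 - 4 = 41. total_sold = 23
  Event 11 (return 1): 41 + 1 = 42
  Event 12 (adjust -4): 42 + -4 = 38
  Event 13 (return 1): 38 + 1 = 39
  Event 14 (sale 10): sell min(10,39)=10. stock: 39 - 10 = 29. total_sold = 33
  Event 15 (sale 9): sell min(9,29)=9. stock: 29 - 9 = 20. total_sold = 42
  Event 16 (adjust -3): 20 + -3 = 17
Final: stock = 17, total_sold = 42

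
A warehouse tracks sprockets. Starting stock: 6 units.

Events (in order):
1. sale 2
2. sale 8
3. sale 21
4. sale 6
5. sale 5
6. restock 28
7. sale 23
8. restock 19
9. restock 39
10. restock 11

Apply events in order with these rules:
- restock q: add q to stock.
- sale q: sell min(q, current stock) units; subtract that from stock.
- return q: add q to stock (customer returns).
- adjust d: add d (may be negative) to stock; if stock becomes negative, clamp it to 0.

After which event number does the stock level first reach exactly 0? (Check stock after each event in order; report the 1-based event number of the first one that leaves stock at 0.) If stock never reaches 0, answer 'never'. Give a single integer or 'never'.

Processing events:
Start: stock = 6
  Event 1 (sale 2): sell min(2,6)=2. stock: 6 - 2 = 4. total_sold = 2
  Event 2 (sale 8): sell min(8,4)=4. stock: 4 - 4 = 0. total_sold = 6
  Event 3 (sale 21): sell min(21,0)=0. stock: 0 - 0 = 0. total_sold = 6
  Event 4 (sale 6): sell min(6,0)=0. stock: 0 - 0 = 0. total_sold = 6
  Event 5 (sale 5): sell min(5,0)=0. stock: 0 - 0 = 0. total_sold = 6
  Event 6 (restock 28): 0 + 28 = 28
  Event 7 (sale 23): sell min(23,28)=23. stock: 28 - 23 = 5. total_sold = 29
  Event 8 (restock 19): 5 + 19 = 24
  Event 9 (restock 39): 24 + 39 = 63
  Event 10 (restock 11): 63 + 11 = 74
Final: stock = 74, total_sold = 29

First zero at event 2.

Answer: 2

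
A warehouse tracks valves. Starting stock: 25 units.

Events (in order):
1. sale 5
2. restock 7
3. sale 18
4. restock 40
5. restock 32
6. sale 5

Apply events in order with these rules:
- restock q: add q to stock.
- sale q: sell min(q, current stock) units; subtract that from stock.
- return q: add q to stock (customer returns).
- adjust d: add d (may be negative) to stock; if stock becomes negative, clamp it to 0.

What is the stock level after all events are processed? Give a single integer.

Answer: 76

Derivation:
Processing events:
Start: stock = 25
  Event 1 (sale 5): sell min(5,25)=5. stock: 25 - 5 = 20. total_sold = 5
  Event 2 (restock 7): 20 + 7 = 27
  Event 3 (sale 18): sell min(18,27)=18. stock: 27 - 18 = 9. total_sold = 23
  Event 4 (restock 40): 9 + 40 = 49
  Event 5 (restock 32): 49 + 32 = 81
  Event 6 (sale 5): sell min(5,81)=5. stock: 81 - 5 = 76. total_sold = 28
Final: stock = 76, total_sold = 28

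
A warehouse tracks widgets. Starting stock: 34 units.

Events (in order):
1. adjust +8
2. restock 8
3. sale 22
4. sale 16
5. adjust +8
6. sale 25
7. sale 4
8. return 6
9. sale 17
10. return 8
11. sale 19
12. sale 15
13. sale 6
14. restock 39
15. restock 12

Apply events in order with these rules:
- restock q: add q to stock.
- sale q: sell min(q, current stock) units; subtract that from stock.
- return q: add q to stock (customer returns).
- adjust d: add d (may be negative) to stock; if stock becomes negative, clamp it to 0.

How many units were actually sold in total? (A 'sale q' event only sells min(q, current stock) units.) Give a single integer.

Answer: 72

Derivation:
Processing events:
Start: stock = 34
  Event 1 (adjust +8): 34 + 8 = 42
  Event 2 (restock 8): 42 + 8 = 50
  Event 3 (sale 22): sell min(22,50)=22. stock: 50 - 22 = 28. total_sold = 22
  Event 4 (sale 16): sell min(16,28)=16. stock: 28 - 16 = 12. total_sold = 38
  Event 5 (adjust +8): 12 + 8 = 20
  Event 6 (sale 25): sell min(25,20)=20. stock: 20 - 20 = 0. total_sold = 58
  Event 7 (sale 4): sell min(4,0)=0. stock: 0 - 0 = 0. total_sold = 58
  Event 8 (return 6): 0 + 6 = 6
  Event 9 (sale 17): sell min(17,6)=6. stock: 6 - 6 = 0. total_sold = 64
  Event 10 (return 8): 0 + 8 = 8
  Event 11 (sale 19): sell min(19,8)=8. stock: 8 - 8 = 0. total_sold = 72
  Event 12 (sale 15): sell min(15,0)=0. stock: 0 - 0 = 0. total_sold = 72
  Event 13 (sale 6): sell min(6,0)=0. stock: 0 - 0 = 0. total_sold = 72
  Event 14 (restock 39): 0 + 39 = 39
  Event 15 (restock 12): 39 + 12 = 51
Final: stock = 51, total_sold = 72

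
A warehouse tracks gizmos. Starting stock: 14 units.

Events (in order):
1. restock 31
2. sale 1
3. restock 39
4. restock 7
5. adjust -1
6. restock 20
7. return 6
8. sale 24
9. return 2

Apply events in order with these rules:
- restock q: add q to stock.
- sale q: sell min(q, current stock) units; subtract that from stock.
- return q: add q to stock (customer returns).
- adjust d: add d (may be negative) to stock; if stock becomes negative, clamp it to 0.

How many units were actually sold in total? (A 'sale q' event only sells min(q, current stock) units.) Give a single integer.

Processing events:
Start: stock = 14
  Event 1 (restock 31): 14 + 31 = 45
  Event 2 (sale 1): sell min(1,45)=1. stock: 45 - 1 = 44. total_sold = 1
  Event 3 (restock 39): 44 + 39 = 83
  Event 4 (restock 7): 83 + 7 = 90
  Event 5 (adjust -1): 90 + -1 = 89
  Event 6 (restock 20): 89 + 20 = 109
  Event 7 (return 6): 109 + 6 = 115
  Event 8 (sale 24): sell min(24,115)=24. stock: 115 - 24 = 91. total_sold = 25
  Event 9 (return 2): 91 + 2 = 93
Final: stock = 93, total_sold = 25

Answer: 25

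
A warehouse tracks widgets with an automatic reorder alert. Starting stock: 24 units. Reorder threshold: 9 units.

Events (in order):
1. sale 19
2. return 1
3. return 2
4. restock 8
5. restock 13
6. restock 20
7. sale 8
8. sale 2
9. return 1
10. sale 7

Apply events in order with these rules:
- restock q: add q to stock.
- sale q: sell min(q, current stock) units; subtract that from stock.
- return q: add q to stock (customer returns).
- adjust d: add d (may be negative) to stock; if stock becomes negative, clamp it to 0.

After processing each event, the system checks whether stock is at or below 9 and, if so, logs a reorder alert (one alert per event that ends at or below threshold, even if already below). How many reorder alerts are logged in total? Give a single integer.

Answer: 3

Derivation:
Processing events:
Start: stock = 24
  Event 1 (sale 19): sell min(19,24)=19. stock: 24 - 19 = 5. total_sold = 19
  Event 2 (return 1): 5 + 1 = 6
  Event 3 (return 2): 6 + 2 = 8
  Event 4 (restock 8): 8 + 8 = 16
  Event 5 (restock 13): 16 + 13 = 29
  Event 6 (restock 20): 29 + 20 = 49
  Event 7 (sale 8): sell min(8,49)=8. stock: 49 - 8 = 41. total_sold = 27
  Event 8 (sale 2): sell min(2,41)=2. stock: 41 - 2 = 39. total_sold = 29
  Event 9 (return 1): 39 + 1 = 40
  Event 10 (sale 7): sell min(7,40)=7. stock: 40 - 7 = 33. total_sold = 36
Final: stock = 33, total_sold = 36

Checking against threshold 9:
  After event 1: stock=5 <= 9 -> ALERT
  After event 2: stock=6 <= 9 -> ALERT
  After event 3: stock=8 <= 9 -> ALERT
  After event 4: stock=16 > 9
  After event 5: stock=29 > 9
  After event 6: stock=49 > 9
  After event 7: stock=41 > 9
  After event 8: stock=39 > 9
  After event 9: stock=40 > 9
  After event 10: stock=33 > 9
Alert events: [1, 2, 3]. Count = 3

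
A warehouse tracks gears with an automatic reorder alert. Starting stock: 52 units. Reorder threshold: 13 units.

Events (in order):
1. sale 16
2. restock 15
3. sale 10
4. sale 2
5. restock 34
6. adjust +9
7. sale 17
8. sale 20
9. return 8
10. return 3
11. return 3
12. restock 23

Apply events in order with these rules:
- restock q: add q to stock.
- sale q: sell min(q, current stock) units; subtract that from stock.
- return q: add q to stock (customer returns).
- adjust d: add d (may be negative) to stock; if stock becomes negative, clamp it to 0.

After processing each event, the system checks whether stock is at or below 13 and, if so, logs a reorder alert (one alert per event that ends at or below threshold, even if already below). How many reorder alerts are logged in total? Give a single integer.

Answer: 0

Derivation:
Processing events:
Start: stock = 52
  Event 1 (sale 16): sell min(16,52)=16. stock: 52 - 16 = 36. total_sold = 16
  Event 2 (restock 15): 36 + 15 = 51
  Event 3 (sale 10): sell min(10,51)=10. stock: 51 - 10 = 41. total_sold = 26
  Event 4 (sale 2): sell min(2,41)=2. stock: 41 - 2 = 39. total_sold = 28
  Event 5 (restock 34): 39 + 34 = 73
  Event 6 (adjust +9): 73 + 9 = 82
  Event 7 (sale 17): sell min(17,82)=17. stock: 82 - 17 = 65. total_sold = 45
  Event 8 (sale 20): sell min(20,65)=20. stock: 65 - 20 = 45. total_sold = 65
  Event 9 (return 8): 45 + 8 = 53
  Event 10 (return 3): 53 + 3 = 56
  Event 11 (return 3): 56 + 3 = 59
  Event 12 (restock 23): 59 + 23 = 82
Final: stock = 82, total_sold = 65

Checking against threshold 13:
  After event 1: stock=36 > 13
  After event 2: stock=51 > 13
  After event 3: stock=41 > 13
  After event 4: stock=39 > 13
  After event 5: stock=73 > 13
  After event 6: stock=82 > 13
  After event 7: stock=65 > 13
  After event 8: stock=45 > 13
  After event 9: stock=53 > 13
  After event 10: stock=56 > 13
  After event 11: stock=59 > 13
  After event 12: stock=82 > 13
Alert events: []. Count = 0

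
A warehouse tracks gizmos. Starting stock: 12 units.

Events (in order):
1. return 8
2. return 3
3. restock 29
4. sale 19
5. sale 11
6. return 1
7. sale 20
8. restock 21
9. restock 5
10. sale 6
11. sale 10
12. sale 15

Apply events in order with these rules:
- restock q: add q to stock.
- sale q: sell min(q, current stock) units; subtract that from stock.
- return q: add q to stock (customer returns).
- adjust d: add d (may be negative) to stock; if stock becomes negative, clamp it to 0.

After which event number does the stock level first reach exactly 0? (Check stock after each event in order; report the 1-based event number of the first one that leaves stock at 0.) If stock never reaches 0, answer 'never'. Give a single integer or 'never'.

Processing events:
Start: stock = 12
  Event 1 (return 8): 12 + 8 = 20
  Event 2 (return 3): 20 + 3 = 23
  Event 3 (restock 29): 23 + 29 = 52
  Event 4 (sale 19): sell min(19,52)=19. stock: 52 - 19 = 33. total_sold = 19
  Event 5 (sale 11): sell min(11,33)=11. stock: 33 - 11 = 22. total_sold = 30
  Event 6 (return 1): 22 + 1 = 23
  Event 7 (sale 20): sell min(20,23)=20. stock: 23 - 20 = 3. total_sold = 50
  Event 8 (restock 21): 3 + 21 = 24
  Event 9 (restock 5): 24 + 5 = 29
  Event 10 (sale 6): sell min(6,29)=6. stock: 29 - 6 = 23. total_sold = 56
  Event 11 (sale 10): sell min(10,23)=10. stock: 23 - 10 = 13. total_sold = 66
  Event 12 (sale 15): sell min(15,13)=13. stock: 13 - 13 = 0. total_sold = 79
Final: stock = 0, total_sold = 79

First zero at event 12.

Answer: 12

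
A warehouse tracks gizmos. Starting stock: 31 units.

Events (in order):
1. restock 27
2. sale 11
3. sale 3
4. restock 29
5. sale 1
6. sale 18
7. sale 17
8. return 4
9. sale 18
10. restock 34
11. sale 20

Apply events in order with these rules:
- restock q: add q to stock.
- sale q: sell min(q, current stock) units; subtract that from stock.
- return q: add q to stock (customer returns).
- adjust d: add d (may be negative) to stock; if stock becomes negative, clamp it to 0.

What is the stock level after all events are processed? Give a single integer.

Answer: 37

Derivation:
Processing events:
Start: stock = 31
  Event 1 (restock 27): 31 + 27 = 58
  Event 2 (sale 11): sell min(11,58)=11. stock: 58 - 11 = 47. total_sold = 11
  Event 3 (sale 3): sell min(3,47)=3. stock: 47 - 3 = 44. total_sold = 14
  Event 4 (restock 29): 44 + 29 = 73
  Event 5 (sale 1): sell min(1,73)=1. stock: 73 - 1 = 72. total_sold = 15
  Event 6 (sale 18): sell min(18,72)=18. stock: 72 - 18 = 54. total_sold = 33
  Event 7 (sale 17): sell min(17,54)=17. stock: 54 - 17 = 37. total_sold = 50
  Event 8 (return 4): 37 + 4 = 41
  Event 9 (sale 18): sell min(18,41)=18. stock: 41 - 18 = 23. total_sold = 68
  Event 10 (restock 34): 23 + 34 = 57
  Event 11 (sale 20): sell min(20,57)=20. stock: 57 - 20 = 37. total_sold = 88
Final: stock = 37, total_sold = 88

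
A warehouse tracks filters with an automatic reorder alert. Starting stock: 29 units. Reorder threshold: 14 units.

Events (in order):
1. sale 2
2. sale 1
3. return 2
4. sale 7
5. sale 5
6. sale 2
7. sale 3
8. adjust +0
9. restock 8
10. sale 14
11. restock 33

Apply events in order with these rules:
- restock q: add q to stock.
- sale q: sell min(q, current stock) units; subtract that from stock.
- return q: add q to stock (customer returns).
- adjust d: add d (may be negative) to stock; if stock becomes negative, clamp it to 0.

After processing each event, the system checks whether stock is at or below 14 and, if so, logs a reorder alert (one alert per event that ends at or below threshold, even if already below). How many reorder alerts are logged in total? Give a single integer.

Processing events:
Start: stock = 29
  Event 1 (sale 2): sell min(2,29)=2. stock: 29 - 2 = 27. total_sold = 2
  Event 2 (sale 1): sell min(1,27)=1. stock: 27 - 1 = 26. total_sold = 3
  Event 3 (return 2): 26 + 2 = 28
  Event 4 (sale 7): sell min(7,28)=7. stock: 28 - 7 = 21. total_sold = 10
  Event 5 (sale 5): sell min(5,21)=5. stock: 21 - 5 = 16. total_sold = 15
  Event 6 (sale 2): sell min(2,16)=2. stock: 16 - 2 = 14. total_sold = 17
  Event 7 (sale 3): sell min(3,14)=3. stock: 14 - 3 = 11. total_sold = 20
  Event 8 (adjust +0): 11 + 0 = 11
  Event 9 (restock 8): 11 + 8 = 19
  Event 10 (sale 14): sell min(14,19)=14. stock: 19 - 14 = 5. total_sold = 34
  Event 11 (restock 33): 5 + 33 = 38
Final: stock = 38, total_sold = 34

Checking against threshold 14:
  After event 1: stock=27 > 14
  After event 2: stock=26 > 14
  After event 3: stock=28 > 14
  After event 4: stock=21 > 14
  After event 5: stock=16 > 14
  After event 6: stock=14 <= 14 -> ALERT
  After event 7: stock=11 <= 14 -> ALERT
  After event 8: stock=11 <= 14 -> ALERT
  After event 9: stock=19 > 14
  After event 10: stock=5 <= 14 -> ALERT
  After event 11: stock=38 > 14
Alert events: [6, 7, 8, 10]. Count = 4

Answer: 4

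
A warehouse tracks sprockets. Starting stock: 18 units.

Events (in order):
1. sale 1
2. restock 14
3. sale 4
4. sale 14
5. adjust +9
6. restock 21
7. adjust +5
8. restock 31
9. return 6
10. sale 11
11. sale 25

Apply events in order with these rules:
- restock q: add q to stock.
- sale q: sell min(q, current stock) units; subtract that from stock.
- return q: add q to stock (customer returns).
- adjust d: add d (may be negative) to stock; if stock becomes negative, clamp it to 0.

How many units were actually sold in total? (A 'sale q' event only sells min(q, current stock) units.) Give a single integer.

Answer: 55

Derivation:
Processing events:
Start: stock = 18
  Event 1 (sale 1): sell min(1,18)=1. stock: 18 - 1 = 17. total_sold = 1
  Event 2 (restock 14): 17 + 14 = 31
  Event 3 (sale 4): sell min(4,31)=4. stock: 31 - 4 = 27. total_sold = 5
  Event 4 (sale 14): sell min(14,27)=14. stock: 27 - 14 = 13. total_sold = 19
  Event 5 (adjust +9): 13 + 9 = 22
  Event 6 (restock 21): 22 + 21 = 43
  Event 7 (adjust +5): 43 + 5 = 48
  Event 8 (restock 31): 48 + 31 = 79
  Event 9 (return 6): 79 + 6 = 85
  Event 10 (sale 11): sell min(11,85)=11. stock: 85 - 11 = 74. total_sold = 30
  Event 11 (sale 25): sell min(25,74)=25. stock: 74 - 25 = 49. total_sold = 55
Final: stock = 49, total_sold = 55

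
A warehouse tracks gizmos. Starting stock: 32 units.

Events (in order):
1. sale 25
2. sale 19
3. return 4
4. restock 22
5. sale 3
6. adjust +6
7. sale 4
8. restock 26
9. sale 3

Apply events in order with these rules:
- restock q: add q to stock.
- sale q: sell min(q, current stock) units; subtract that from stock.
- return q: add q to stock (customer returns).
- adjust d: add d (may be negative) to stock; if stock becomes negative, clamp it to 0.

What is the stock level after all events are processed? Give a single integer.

Processing events:
Start: stock = 32
  Event 1 (sale 25): sell min(25,32)=25. stock: 32 - 25 = 7. total_sold = 25
  Event 2 (sale 19): sell min(19,7)=7. stock: 7 - 7 = 0. total_sold = 32
  Event 3 (return 4): 0 + 4 = 4
  Event 4 (restock 22): 4 + 22 = 26
  Event 5 (sale 3): sell min(3,26)=3. stock: 26 - 3 = 23. total_sold = 35
  Event 6 (adjust +6): 23 + 6 = 29
  Event 7 (sale 4): sell min(4,29)=4. stock: 29 - 4 = 25. total_sold = 39
  Event 8 (restock 26): 25 + 26 = 51
  Event 9 (sale 3): sell min(3,51)=3. stock: 51 - 3 = 48. total_sold = 42
Final: stock = 48, total_sold = 42

Answer: 48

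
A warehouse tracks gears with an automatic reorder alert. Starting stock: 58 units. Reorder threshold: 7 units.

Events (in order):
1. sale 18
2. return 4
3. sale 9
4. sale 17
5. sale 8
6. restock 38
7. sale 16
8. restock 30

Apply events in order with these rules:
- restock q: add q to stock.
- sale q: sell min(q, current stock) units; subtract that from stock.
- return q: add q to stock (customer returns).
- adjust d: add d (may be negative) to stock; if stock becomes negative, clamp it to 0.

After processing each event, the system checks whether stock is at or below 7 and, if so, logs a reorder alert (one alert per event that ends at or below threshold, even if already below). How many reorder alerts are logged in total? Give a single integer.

Answer: 0

Derivation:
Processing events:
Start: stock = 58
  Event 1 (sale 18): sell min(18,58)=18. stock: 58 - 18 = 40. total_sold = 18
  Event 2 (return 4): 40 + 4 = 44
  Event 3 (sale 9): sell min(9,44)=9. stock: 44 - 9 = 35. total_sold = 27
  Event 4 (sale 17): sell min(17,35)=17. stock: 35 - 17 = 18. total_sold = 44
  Event 5 (sale 8): sell min(8,18)=8. stock: 18 - 8 = 10. total_sold = 52
  Event 6 (restock 38): 10 + 38 = 48
  Event 7 (sale 16): sell min(16,48)=16. stock: 48 - 16 = 32. total_sold = 68
  Event 8 (restock 30): 32 + 30 = 62
Final: stock = 62, total_sold = 68

Checking against threshold 7:
  After event 1: stock=40 > 7
  After event 2: stock=44 > 7
  After event 3: stock=35 > 7
  After event 4: stock=18 > 7
  After event 5: stock=10 > 7
  After event 6: stock=48 > 7
  After event 7: stock=32 > 7
  After event 8: stock=62 > 7
Alert events: []. Count = 0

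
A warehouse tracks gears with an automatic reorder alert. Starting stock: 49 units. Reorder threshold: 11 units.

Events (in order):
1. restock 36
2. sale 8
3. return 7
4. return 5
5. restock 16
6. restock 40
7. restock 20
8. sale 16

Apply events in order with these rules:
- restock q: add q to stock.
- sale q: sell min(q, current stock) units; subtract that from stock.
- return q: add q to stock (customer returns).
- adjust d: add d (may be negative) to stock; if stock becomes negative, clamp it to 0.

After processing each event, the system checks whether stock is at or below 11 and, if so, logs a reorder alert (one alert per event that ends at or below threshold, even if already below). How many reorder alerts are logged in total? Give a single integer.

Answer: 0

Derivation:
Processing events:
Start: stock = 49
  Event 1 (restock 36): 49 + 36 = 85
  Event 2 (sale 8): sell min(8,85)=8. stock: 85 - 8 = 77. total_sold = 8
  Event 3 (return 7): 77 + 7 = 84
  Event 4 (return 5): 84 + 5 = 89
  Event 5 (restock 16): 89 + 16 = 105
  Event 6 (restock 40): 105 + 40 = 145
  Event 7 (restock 20): 145 + 20 = 165
  Event 8 (sale 16): sell min(16,165)=16. stock: 165 - 16 = 149. total_sold = 24
Final: stock = 149, total_sold = 24

Checking against threshold 11:
  After event 1: stock=85 > 11
  After event 2: stock=77 > 11
  After event 3: stock=84 > 11
  After event 4: stock=89 > 11
  After event 5: stock=105 > 11
  After event 6: stock=145 > 11
  After event 7: stock=165 > 11
  After event 8: stock=149 > 11
Alert events: []. Count = 0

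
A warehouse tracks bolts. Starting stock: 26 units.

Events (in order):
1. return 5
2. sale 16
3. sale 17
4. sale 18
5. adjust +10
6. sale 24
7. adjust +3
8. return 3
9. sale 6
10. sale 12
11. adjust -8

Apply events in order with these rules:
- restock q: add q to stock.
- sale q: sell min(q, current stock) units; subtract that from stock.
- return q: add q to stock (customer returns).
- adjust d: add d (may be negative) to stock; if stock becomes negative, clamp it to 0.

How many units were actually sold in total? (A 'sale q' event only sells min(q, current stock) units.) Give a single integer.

Answer: 47

Derivation:
Processing events:
Start: stock = 26
  Event 1 (return 5): 26 + 5 = 31
  Event 2 (sale 16): sell min(16,31)=16. stock: 31 - 16 = 15. total_sold = 16
  Event 3 (sale 17): sell min(17,15)=15. stock: 15 - 15 = 0. total_sold = 31
  Event 4 (sale 18): sell min(18,0)=0. stock: 0 - 0 = 0. total_sold = 31
  Event 5 (adjust +10): 0 + 10 = 10
  Event 6 (sale 24): sell min(24,10)=10. stock: 10 - 10 = 0. total_sold = 41
  Event 7 (adjust +3): 0 + 3 = 3
  Event 8 (return 3): 3 + 3 = 6
  Event 9 (sale 6): sell min(6,6)=6. stock: 6 - 6 = 0. total_sold = 47
  Event 10 (sale 12): sell min(12,0)=0. stock: 0 - 0 = 0. total_sold = 47
  Event 11 (adjust -8): 0 + -8 = 0 (clamped to 0)
Final: stock = 0, total_sold = 47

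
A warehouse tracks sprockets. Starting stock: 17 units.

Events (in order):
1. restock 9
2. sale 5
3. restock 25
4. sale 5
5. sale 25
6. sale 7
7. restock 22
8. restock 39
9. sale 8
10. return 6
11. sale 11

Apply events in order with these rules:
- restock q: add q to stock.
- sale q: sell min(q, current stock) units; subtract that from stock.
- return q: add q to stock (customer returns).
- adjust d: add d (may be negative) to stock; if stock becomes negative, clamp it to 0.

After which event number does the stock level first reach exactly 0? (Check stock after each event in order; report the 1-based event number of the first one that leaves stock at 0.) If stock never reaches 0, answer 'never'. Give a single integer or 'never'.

Answer: never

Derivation:
Processing events:
Start: stock = 17
  Event 1 (restock 9): 17 + 9 = 26
  Event 2 (sale 5): sell min(5,26)=5. stock: 26 - 5 = 21. total_sold = 5
  Event 3 (restock 25): 21 + 25 = 46
  Event 4 (sale 5): sell min(5,46)=5. stock: 46 - 5 = 41. total_sold = 10
  Event 5 (sale 25): sell min(25,41)=25. stock: 41 - 25 = 16. total_sold = 35
  Event 6 (sale 7): sell min(7,16)=7. stock: 16 - 7 = 9. total_sold = 42
  Event 7 (restock 22): 9 + 22 = 31
  Event 8 (restock 39): 31 + 39 = 70
  Event 9 (sale 8): sell min(8,70)=8. stock: 70 - 8 = 62. total_sold = 50
  Event 10 (return 6): 62 + 6 = 68
  Event 11 (sale 11): sell min(11,68)=11. stock: 68 - 11 = 57. total_sold = 61
Final: stock = 57, total_sold = 61

Stock never reaches 0.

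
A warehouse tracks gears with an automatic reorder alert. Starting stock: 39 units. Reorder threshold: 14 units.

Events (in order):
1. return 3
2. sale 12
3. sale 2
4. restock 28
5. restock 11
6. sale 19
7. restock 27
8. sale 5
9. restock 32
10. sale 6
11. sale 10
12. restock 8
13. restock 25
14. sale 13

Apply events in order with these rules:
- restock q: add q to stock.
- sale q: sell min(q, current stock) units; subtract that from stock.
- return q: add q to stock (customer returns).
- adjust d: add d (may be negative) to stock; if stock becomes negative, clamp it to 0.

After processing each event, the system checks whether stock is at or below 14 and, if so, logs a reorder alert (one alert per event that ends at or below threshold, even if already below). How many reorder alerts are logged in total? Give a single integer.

Answer: 0

Derivation:
Processing events:
Start: stock = 39
  Event 1 (return 3): 39 + 3 = 42
  Event 2 (sale 12): sell min(12,42)=12. stock: 42 - 12 = 30. total_sold = 12
  Event 3 (sale 2): sell min(2,30)=2. stock: 30 - 2 = 28. total_sold = 14
  Event 4 (restock 28): 28 + 28 = 56
  Event 5 (restock 11): 56 + 11 = 67
  Event 6 (sale 19): sell min(19,67)=19. stock: 67 - 19 = 48. total_sold = 33
  Event 7 (restock 27): 48 + 27 = 75
  Event 8 (sale 5): sell min(5,75)=5. stock: 75 - 5 = 70. total_sold = 38
  Event 9 (restock 32): 70 + 32 = 102
  Event 10 (sale 6): sell min(6,102)=6. stock: 102 - 6 = 96. total_sold = 44
  Event 11 (sale 10): sell min(10,96)=10. stock: 96 - 10 = 86. total_sold = 54
  Event 12 (restock 8): 86 + 8 = 94
  Event 13 (restock 25): 94 + 25 = 119
  Event 14 (sale 13): sell min(13,119)=13. stock: 119 - 13 = 106. total_sold = 67
Final: stock = 106, total_sold = 67

Checking against threshold 14:
  After event 1: stock=42 > 14
  After event 2: stock=30 > 14
  After event 3: stock=28 > 14
  After event 4: stock=56 > 14
  After event 5: stock=67 > 14
  After event 6: stock=48 > 14
  After event 7: stock=75 > 14
  After event 8: stock=70 > 14
  After event 9: stock=102 > 14
  After event 10: stock=96 > 14
  After event 11: stock=86 > 14
  After event 12: stock=94 > 14
  After event 13: stock=119 > 14
  After event 14: stock=106 > 14
Alert events: []. Count = 0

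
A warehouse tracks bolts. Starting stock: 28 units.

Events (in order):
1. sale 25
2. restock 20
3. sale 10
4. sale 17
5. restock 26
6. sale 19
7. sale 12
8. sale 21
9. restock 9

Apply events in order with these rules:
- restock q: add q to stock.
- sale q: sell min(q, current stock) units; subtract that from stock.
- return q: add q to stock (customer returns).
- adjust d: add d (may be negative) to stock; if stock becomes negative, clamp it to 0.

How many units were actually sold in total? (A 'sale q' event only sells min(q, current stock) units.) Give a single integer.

Answer: 74

Derivation:
Processing events:
Start: stock = 28
  Event 1 (sale 25): sell min(25,28)=25. stock: 28 - 25 = 3. total_sold = 25
  Event 2 (restock 20): 3 + 20 = 23
  Event 3 (sale 10): sell min(10,23)=10. stock: 23 - 10 = 13. total_sold = 35
  Event 4 (sale 17): sell min(17,13)=13. stock: 13 - 13 = 0. total_sold = 48
  Event 5 (restock 26): 0 + 26 = 26
  Event 6 (sale 19): sell min(19,26)=19. stock: 26 - 19 = 7. total_sold = 67
  Event 7 (sale 12): sell min(12,7)=7. stock: 7 - 7 = 0. total_sold = 74
  Event 8 (sale 21): sell min(21,0)=0. stock: 0 - 0 = 0. total_sold = 74
  Event 9 (restock 9): 0 + 9 = 9
Final: stock = 9, total_sold = 74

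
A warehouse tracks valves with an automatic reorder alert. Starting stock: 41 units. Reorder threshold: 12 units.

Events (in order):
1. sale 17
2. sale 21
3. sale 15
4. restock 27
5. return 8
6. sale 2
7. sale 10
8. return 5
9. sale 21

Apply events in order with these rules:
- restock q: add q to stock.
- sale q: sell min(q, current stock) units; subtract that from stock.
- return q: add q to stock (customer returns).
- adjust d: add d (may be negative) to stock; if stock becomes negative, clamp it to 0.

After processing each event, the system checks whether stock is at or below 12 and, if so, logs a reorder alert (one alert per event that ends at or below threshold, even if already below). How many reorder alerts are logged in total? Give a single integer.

Answer: 3

Derivation:
Processing events:
Start: stock = 41
  Event 1 (sale 17): sell min(17,41)=17. stock: 41 - 17 = 24. total_sold = 17
  Event 2 (sale 21): sell min(21,24)=21. stock: 24 - 21 = 3. total_sold = 38
  Event 3 (sale 15): sell min(15,3)=3. stock: 3 - 3 = 0. total_sold = 41
  Event 4 (restock 27): 0 + 27 = 27
  Event 5 (return 8): 27 + 8 = 35
  Event 6 (sale 2): sell min(2,35)=2. stock: 35 - 2 = 33. total_sold = 43
  Event 7 (sale 10): sell min(10,33)=10. stock: 33 - 10 = 23. total_sold = 53
  Event 8 (return 5): 23 + 5 = 28
  Event 9 (sale 21): sell min(21,28)=21. stock: 28 - 21 = 7. total_sold = 74
Final: stock = 7, total_sold = 74

Checking against threshold 12:
  After event 1: stock=24 > 12
  After event 2: stock=3 <= 12 -> ALERT
  After event 3: stock=0 <= 12 -> ALERT
  After event 4: stock=27 > 12
  After event 5: stock=35 > 12
  After event 6: stock=33 > 12
  After event 7: stock=23 > 12
  After event 8: stock=28 > 12
  After event 9: stock=7 <= 12 -> ALERT
Alert events: [2, 3, 9]. Count = 3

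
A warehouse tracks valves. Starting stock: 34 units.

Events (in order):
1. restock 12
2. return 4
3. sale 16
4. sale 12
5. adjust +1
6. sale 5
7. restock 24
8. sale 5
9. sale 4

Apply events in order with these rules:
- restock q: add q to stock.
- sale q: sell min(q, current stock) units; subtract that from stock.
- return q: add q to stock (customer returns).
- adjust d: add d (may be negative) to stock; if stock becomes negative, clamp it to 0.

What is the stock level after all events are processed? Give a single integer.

Answer: 33

Derivation:
Processing events:
Start: stock = 34
  Event 1 (restock 12): 34 + 12 = 46
  Event 2 (return 4): 46 + 4 = 50
  Event 3 (sale 16): sell min(16,50)=16. stock: 50 - 16 = 34. total_sold = 16
  Event 4 (sale 12): sell min(12,34)=12. stock: 34 - 12 = 22. total_sold = 28
  Event 5 (adjust +1): 22 + 1 = 23
  Event 6 (sale 5): sell min(5,23)=5. stock: 23 - 5 = 18. total_sold = 33
  Event 7 (restock 24): 18 + 24 = 42
  Event 8 (sale 5): sell min(5,42)=5. stock: 42 - 5 = 37. total_sold = 38
  Event 9 (sale 4): sell min(4,37)=4. stock: 37 - 4 = 33. total_sold = 42
Final: stock = 33, total_sold = 42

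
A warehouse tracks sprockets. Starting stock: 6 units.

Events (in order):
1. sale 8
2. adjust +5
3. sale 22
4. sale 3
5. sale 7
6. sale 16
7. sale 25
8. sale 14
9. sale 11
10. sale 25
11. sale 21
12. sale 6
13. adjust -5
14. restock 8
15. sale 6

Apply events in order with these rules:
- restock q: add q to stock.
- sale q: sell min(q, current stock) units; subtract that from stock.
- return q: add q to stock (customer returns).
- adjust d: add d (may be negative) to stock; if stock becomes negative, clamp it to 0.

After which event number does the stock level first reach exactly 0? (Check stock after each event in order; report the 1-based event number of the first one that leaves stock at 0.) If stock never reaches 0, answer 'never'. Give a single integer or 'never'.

Processing events:
Start: stock = 6
  Event 1 (sale 8): sell min(8,6)=6. stock: 6 - 6 = 0. total_sold = 6
  Event 2 (adjust +5): 0 + 5 = 5
  Event 3 (sale 22): sell min(22,5)=5. stock: 5 - 5 = 0. total_sold = 11
  Event 4 (sale 3): sell min(3,0)=0. stock: 0 - 0 = 0. total_sold = 11
  Event 5 (sale 7): sell min(7,0)=0. stock: 0 - 0 = 0. total_sold = 11
  Event 6 (sale 16): sell min(16,0)=0. stock: 0 - 0 = 0. total_sold = 11
  Event 7 (sale 25): sell min(25,0)=0. stock: 0 - 0 = 0. total_sold = 11
  Event 8 (sale 14): sell min(14,0)=0. stock: 0 - 0 = 0. total_sold = 11
  Event 9 (sale 11): sell min(11,0)=0. stock: 0 - 0 = 0. total_sold = 11
  Event 10 (sale 25): sell min(25,0)=0. stock: 0 - 0 = 0. total_sold = 11
  Event 11 (sale 21): sell min(21,0)=0. stock: 0 - 0 = 0. total_sold = 11
  Event 12 (sale 6): sell min(6,0)=0. stock: 0 - 0 = 0. total_sold = 11
  Event 13 (adjust -5): 0 + -5 = 0 (clamped to 0)
  Event 14 (restock 8): 0 + 8 = 8
  Event 15 (sale 6): sell min(6,8)=6. stock: 8 - 6 = 2. total_sold = 17
Final: stock = 2, total_sold = 17

First zero at event 1.

Answer: 1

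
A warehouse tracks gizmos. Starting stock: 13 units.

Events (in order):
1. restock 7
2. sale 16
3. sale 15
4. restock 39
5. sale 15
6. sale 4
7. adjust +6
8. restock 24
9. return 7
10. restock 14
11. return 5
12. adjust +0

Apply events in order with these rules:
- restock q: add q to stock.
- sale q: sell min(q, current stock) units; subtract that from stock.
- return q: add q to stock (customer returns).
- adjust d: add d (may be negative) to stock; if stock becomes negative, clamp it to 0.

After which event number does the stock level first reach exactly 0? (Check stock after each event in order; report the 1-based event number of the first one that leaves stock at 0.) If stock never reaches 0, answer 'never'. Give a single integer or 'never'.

Processing events:
Start: stock = 13
  Event 1 (restock 7): 13 + 7 = 20
  Event 2 (sale 16): sell min(16,20)=16. stock: 20 - 16 = 4. total_sold = 16
  Event 3 (sale 15): sell min(15,4)=4. stock: 4 - 4 = 0. total_sold = 20
  Event 4 (restock 39): 0 + 39 = 39
  Event 5 (sale 15): sell min(15,39)=15. stock: 39 - 15 = 24. total_sold = 35
  Event 6 (sale 4): sell min(4,24)=4. stock: 24 - 4 = 20. total_sold = 39
  Event 7 (adjust +6): 20 + 6 = 26
  Event 8 (restock 24): 26 + 24 = 50
  Event 9 (return 7): 50 + 7 = 57
  Event 10 (restock 14): 57 + 14 = 71
  Event 11 (return 5): 71 + 5 = 76
  Event 12 (adjust +0): 76 + 0 = 76
Final: stock = 76, total_sold = 39

First zero at event 3.

Answer: 3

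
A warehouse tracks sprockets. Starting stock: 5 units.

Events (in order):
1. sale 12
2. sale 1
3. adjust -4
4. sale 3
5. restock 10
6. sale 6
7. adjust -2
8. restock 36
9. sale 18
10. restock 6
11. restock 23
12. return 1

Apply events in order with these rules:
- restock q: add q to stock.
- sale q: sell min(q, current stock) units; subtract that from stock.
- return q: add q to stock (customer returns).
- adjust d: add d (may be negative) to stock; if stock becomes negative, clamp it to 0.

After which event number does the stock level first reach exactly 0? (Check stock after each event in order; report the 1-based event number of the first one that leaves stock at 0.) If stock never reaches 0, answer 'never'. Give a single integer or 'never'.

Answer: 1

Derivation:
Processing events:
Start: stock = 5
  Event 1 (sale 12): sell min(12,5)=5. stock: 5 - 5 = 0. total_sold = 5
  Event 2 (sale 1): sell min(1,0)=0. stock: 0 - 0 = 0. total_sold = 5
  Event 3 (adjust -4): 0 + -4 = 0 (clamped to 0)
  Event 4 (sale 3): sell min(3,0)=0. stock: 0 - 0 = 0. total_sold = 5
  Event 5 (restock 10): 0 + 10 = 10
  Event 6 (sale 6): sell min(6,10)=6. stock: 10 - 6 = 4. total_sold = 11
  Event 7 (adjust -2): 4 + -2 = 2
  Event 8 (restock 36): 2 + 36 = 38
  Event 9 (sale 18): sell min(18,38)=18. stock: 38 - 18 = 20. total_sold = 29
  Event 10 (restock 6): 20 + 6 = 26
  Event 11 (restock 23): 26 + 23 = 49
  Event 12 (return 1): 49 + 1 = 50
Final: stock = 50, total_sold = 29

First zero at event 1.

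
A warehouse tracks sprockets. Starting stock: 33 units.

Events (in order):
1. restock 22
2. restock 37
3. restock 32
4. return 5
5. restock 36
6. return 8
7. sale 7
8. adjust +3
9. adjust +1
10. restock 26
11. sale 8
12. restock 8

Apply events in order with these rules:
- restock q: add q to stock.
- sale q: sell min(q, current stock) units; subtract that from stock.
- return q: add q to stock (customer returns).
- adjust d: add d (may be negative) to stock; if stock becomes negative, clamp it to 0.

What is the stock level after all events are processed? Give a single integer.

Processing events:
Start: stock = 33
  Event 1 (restock 22): 33 + 22 = 55
  Event 2 (restock 37): 55 + 37 = 92
  Event 3 (restock 32): 92 + 32 = 124
  Event 4 (return 5): 124 + 5 = 129
  Event 5 (restock 36): 129 + 36 = 165
  Event 6 (return 8): 165 + 8 = 173
  Event 7 (sale 7): sell min(7,173)=7. stock: 173 - 7 = 166. total_sold = 7
  Event 8 (adjust +3): 166 + 3 = 169
  Event 9 (adjust +1): 169 + 1 = 170
  Event 10 (restock 26): 170 + 26 = 196
  Event 11 (sale 8): sell min(8,196)=8. stock: 196 - 8 = 188. total_sold = 15
  Event 12 (restock 8): 188 + 8 = 196
Final: stock = 196, total_sold = 15

Answer: 196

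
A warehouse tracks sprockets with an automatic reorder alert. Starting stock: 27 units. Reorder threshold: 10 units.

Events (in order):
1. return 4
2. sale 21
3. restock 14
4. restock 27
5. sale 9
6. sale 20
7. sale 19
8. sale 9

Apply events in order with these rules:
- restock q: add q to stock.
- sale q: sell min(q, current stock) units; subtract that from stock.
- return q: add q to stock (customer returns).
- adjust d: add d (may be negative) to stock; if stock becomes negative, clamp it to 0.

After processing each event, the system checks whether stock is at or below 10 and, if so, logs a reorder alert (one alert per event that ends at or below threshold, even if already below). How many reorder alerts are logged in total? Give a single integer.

Answer: 3

Derivation:
Processing events:
Start: stock = 27
  Event 1 (return 4): 27 + 4 = 31
  Event 2 (sale 21): sell min(21,31)=21. stock: 31 - 21 = 10. total_sold = 21
  Event 3 (restock 14): 10 + 14 = 24
  Event 4 (restock 27): 24 + 27 = 51
  Event 5 (sale 9): sell min(9,51)=9. stock: 51 - 9 = 42. total_sold = 30
  Event 6 (sale 20): sell min(20,42)=20. stock: 42 - 20 = 22. total_sold = 50
  Event 7 (sale 19): sell min(19,22)=19. stock: 22 - 19 = 3. total_sold = 69
  Event 8 (sale 9): sell min(9,3)=3. stock: 3 - 3 = 0. total_sold = 72
Final: stock = 0, total_sold = 72

Checking against threshold 10:
  After event 1: stock=31 > 10
  After event 2: stock=10 <= 10 -> ALERT
  After event 3: stock=24 > 10
  After event 4: stock=51 > 10
  After event 5: stock=42 > 10
  After event 6: stock=22 > 10
  After event 7: stock=3 <= 10 -> ALERT
  After event 8: stock=0 <= 10 -> ALERT
Alert events: [2, 7, 8]. Count = 3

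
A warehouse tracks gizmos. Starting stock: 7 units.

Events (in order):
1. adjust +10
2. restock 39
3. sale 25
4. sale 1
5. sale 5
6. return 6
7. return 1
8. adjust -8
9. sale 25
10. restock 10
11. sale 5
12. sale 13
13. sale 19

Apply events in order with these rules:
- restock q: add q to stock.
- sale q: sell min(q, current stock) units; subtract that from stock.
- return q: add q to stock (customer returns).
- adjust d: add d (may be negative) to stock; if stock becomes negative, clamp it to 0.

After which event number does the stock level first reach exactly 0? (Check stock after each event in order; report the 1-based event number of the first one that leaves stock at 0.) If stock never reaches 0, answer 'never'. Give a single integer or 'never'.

Answer: 9

Derivation:
Processing events:
Start: stock = 7
  Event 1 (adjust +10): 7 + 10 = 17
  Event 2 (restock 39): 17 + 39 = 56
  Event 3 (sale 25): sell min(25,56)=25. stock: 56 - 25 = 31. total_sold = 25
  Event 4 (sale 1): sell min(1,31)=1. stock: 31 - 1 = 30. total_sold = 26
  Event 5 (sale 5): sell min(5,30)=5. stock: 30 - 5 = 25. total_sold = 31
  Event 6 (return 6): 25 + 6 = 31
  Event 7 (return 1): 31 + 1 = 32
  Event 8 (adjust -8): 32 + -8 = 24
  Event 9 (sale 25): sell min(25,24)=24. stock: 24 - 24 = 0. total_sold = 55
  Event 10 (restock 10): 0 + 10 = 10
  Event 11 (sale 5): sell min(5,10)=5. stock: 10 - 5 = 5. total_sold = 60
  Event 12 (sale 13): sell min(13,5)=5. stock: 5 - 5 = 0. total_sold = 65
  Event 13 (sale 19): sell min(19,0)=0. stock: 0 - 0 = 0. total_sold = 65
Final: stock = 0, total_sold = 65

First zero at event 9.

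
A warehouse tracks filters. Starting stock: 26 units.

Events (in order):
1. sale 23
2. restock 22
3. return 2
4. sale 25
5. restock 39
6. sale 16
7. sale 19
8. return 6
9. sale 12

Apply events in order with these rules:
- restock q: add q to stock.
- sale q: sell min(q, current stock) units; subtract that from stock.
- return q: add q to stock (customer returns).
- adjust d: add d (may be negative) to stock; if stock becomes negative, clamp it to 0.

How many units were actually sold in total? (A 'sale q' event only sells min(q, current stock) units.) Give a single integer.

Processing events:
Start: stock = 26
  Event 1 (sale 23): sell min(23,26)=23. stock: 26 - 23 = 3. total_sold = 23
  Event 2 (restock 22): 3 + 22 = 25
  Event 3 (return 2): 25 + 2 = 27
  Event 4 (sale 25): sell min(25,27)=25. stock: 27 - 25 = 2. total_sold = 48
  Event 5 (restock 39): 2 + 39 = 41
  Event 6 (sale 16): sell min(16,41)=16. stock: 41 - 16 = 25. total_sold = 64
  Event 7 (sale 19): sell min(19,25)=19. stock: 25 - 19 = 6. total_sold = 83
  Event 8 (return 6): 6 + 6 = 12
  Event 9 (sale 12): sell min(12,12)=12. stock: 12 - 12 = 0. total_sold = 95
Final: stock = 0, total_sold = 95

Answer: 95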